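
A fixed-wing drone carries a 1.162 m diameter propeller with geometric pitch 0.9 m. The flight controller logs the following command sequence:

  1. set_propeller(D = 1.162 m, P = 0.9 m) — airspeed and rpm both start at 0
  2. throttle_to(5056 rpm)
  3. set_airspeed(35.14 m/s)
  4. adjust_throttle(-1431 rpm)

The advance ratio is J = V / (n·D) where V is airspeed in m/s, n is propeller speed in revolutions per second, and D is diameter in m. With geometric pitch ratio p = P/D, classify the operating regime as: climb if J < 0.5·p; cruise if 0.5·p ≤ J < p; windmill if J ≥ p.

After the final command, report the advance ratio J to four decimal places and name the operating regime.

set_propeller: D = 1.162 m, P = 0.9 m (p = P/D = 0.774527); state ← (V=0, rpm=0)
throttle_to(5056): rpm ← 5056
set_airspeed(35.14): V ← 35.14 m/s
adjust_throttle(-1431): rpm ← 5056 -1431 = 3625
final state: V = 35.14 m/s, rpm = 3625 → n = rpm/60 = 60.416667 rev/s
J = V / (n·D) = 35.14 / (60.416667 × 1.162) = 0.500540
regime bands: climb J<0.3873 | cruise [0.3873, 0.7745) | windmill J≥0.7745
J = 0.5005 → cruise

J = 0.5005, regime = cruise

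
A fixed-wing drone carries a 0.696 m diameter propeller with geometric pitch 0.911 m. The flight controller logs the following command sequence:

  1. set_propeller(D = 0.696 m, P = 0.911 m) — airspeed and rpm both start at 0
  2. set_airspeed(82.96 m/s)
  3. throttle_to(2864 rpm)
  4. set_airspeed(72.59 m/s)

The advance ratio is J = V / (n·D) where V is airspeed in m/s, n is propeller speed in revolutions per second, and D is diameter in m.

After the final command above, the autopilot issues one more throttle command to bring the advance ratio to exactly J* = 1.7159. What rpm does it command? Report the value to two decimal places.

rpm = 3646.93

set_propeller: D = 0.696 m, P = 0.911 m (p = P/D = 1.308908); state ← (V=0, rpm=0)
set_airspeed(82.96): V ← 82.96 m/s
throttle_to(2864): rpm ← 2864
set_airspeed(72.59): V ← 72.59 m/s
final state: V = 72.59 m/s, rpm = 2864 → n = rpm/60 = 47.733333 rev/s
target J* = 1.7159; solve J* = V/(n·D) for n: n = V/(J*·D) = 72.59/(1.7159 × 0.696) = 60.782083 rev/s
rpm = 60·n = 3646.925008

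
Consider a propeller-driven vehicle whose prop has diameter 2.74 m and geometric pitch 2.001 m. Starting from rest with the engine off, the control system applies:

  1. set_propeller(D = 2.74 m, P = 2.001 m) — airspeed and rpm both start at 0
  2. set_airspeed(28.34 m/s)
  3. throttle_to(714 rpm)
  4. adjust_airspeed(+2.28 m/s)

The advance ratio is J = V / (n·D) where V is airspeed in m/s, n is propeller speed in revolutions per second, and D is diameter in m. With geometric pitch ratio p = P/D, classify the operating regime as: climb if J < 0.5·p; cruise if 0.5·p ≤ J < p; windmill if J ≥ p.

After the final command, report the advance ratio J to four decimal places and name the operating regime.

J = 0.9391, regime = windmill

set_propeller: D = 2.74 m, P = 2.001 m (p = P/D = 0.730292); state ← (V=0, rpm=0)
set_airspeed(28.34): V ← 28.34 m/s
throttle_to(714): rpm ← 714
adjust_airspeed(+2.28): V ← 28.34 +2.28 = 30.62 m/s
final state: V = 30.62 m/s, rpm = 714 → n = rpm/60 = 11.900000 rev/s
J = V / (n·D) = 30.62 / (11.900000 × 2.74) = 0.939091
regime bands: climb J<0.3651 | cruise [0.3651, 0.7303) | windmill J≥0.7303
J = 0.9391 → windmill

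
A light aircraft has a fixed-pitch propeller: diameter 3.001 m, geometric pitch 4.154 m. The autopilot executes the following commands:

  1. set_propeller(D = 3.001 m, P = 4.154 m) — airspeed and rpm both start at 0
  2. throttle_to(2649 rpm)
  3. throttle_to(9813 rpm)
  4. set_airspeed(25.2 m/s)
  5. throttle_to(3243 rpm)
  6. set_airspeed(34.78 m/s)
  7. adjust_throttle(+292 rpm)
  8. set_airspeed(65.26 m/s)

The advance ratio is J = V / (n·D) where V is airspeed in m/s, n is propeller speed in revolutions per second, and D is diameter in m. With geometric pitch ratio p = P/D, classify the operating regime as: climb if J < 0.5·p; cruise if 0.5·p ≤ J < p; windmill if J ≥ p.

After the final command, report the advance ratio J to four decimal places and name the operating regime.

set_propeller: D = 3.001 m, P = 4.154 m (p = P/D = 1.384205); state ← (V=0, rpm=0)
throttle_to(2649): rpm ← 2649
throttle_to(9813): rpm ← 9813
set_airspeed(25.2): V ← 25.2 m/s
throttle_to(3243): rpm ← 3243
set_airspeed(34.78): V ← 34.78 m/s
adjust_throttle(+292): rpm ← 3243 +292 = 3535
set_airspeed(65.26): V ← 65.26 m/s
final state: V = 65.26 m/s, rpm = 3535 → n = rpm/60 = 58.916667 rev/s
J = V / (n·D) = 65.26 / (58.916667 × 3.001) = 0.369099
regime bands: climb J<0.6921 | cruise [0.6921, 1.3842) | windmill J≥1.3842
J = 0.3691 → climb

J = 0.3691, regime = climb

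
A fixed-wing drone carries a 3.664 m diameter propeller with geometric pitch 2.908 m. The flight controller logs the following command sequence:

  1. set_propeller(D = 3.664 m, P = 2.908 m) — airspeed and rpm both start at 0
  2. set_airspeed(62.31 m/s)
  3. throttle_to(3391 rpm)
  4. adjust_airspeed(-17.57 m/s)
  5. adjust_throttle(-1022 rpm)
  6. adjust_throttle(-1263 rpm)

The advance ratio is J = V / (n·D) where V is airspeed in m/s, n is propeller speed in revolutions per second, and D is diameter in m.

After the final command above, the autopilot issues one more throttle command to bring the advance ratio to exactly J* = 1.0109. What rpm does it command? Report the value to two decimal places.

set_propeller: D = 3.664 m, P = 2.908 m (p = P/D = 0.793668); state ← (V=0, rpm=0)
set_airspeed(62.31): V ← 62.31 m/s
throttle_to(3391): rpm ← 3391
adjust_airspeed(-17.57): V ← 62.31 -17.57 = 44.74 m/s
adjust_throttle(-1022): rpm ← 3391 -1022 = 2369
adjust_throttle(-1263): rpm ← 2369 -1263 = 1106
final state: V = 44.74 m/s, rpm = 1106 → n = rpm/60 = 18.433333 rev/s
target J* = 1.0109; solve J* = V/(n·D) for n: n = V/(J*·D) = 44.74/(1.0109 × 3.664) = 12.079037 rev/s
rpm = 60·n = 724.742231

rpm = 724.74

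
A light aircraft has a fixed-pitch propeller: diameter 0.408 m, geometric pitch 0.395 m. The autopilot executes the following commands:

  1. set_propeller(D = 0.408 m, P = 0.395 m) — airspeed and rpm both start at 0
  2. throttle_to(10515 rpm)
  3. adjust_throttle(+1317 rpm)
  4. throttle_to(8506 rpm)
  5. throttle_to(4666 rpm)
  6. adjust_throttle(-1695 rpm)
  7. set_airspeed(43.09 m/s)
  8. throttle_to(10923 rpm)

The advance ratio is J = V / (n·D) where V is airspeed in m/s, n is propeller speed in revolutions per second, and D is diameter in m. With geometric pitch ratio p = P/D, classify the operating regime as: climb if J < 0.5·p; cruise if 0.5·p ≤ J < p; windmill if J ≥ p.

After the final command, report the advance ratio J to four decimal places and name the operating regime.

set_propeller: D = 0.408 m, P = 0.395 m (p = P/D = 0.968137); state ← (V=0, rpm=0)
throttle_to(10515): rpm ← 10515
adjust_throttle(+1317): rpm ← 10515 +1317 = 11832
throttle_to(8506): rpm ← 8506
throttle_to(4666): rpm ← 4666
adjust_throttle(-1695): rpm ← 4666 -1695 = 2971
set_airspeed(43.09): V ← 43.09 m/s
throttle_to(10923): rpm ← 10923
final state: V = 43.09 m/s, rpm = 10923 → n = rpm/60 = 182.050000 rev/s
J = V / (n·D) = 43.09 / (182.050000 × 0.408) = 0.580130
regime bands: climb J<0.4841 | cruise [0.4841, 0.9681) | windmill J≥0.9681
J = 0.5801 → cruise

J = 0.5801, regime = cruise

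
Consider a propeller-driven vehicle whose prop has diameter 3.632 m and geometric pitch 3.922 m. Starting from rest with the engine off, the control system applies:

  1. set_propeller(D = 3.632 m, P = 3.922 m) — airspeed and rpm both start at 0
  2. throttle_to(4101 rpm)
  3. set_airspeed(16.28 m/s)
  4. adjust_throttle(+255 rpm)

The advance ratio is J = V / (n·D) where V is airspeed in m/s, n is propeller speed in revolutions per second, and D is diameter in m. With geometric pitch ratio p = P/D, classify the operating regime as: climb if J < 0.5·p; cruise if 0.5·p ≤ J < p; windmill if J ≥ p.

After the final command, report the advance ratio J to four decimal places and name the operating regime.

J = 0.0617, regime = climb

set_propeller: D = 3.632 m, P = 3.922 m (p = P/D = 1.079846); state ← (V=0, rpm=0)
throttle_to(4101): rpm ← 4101
set_airspeed(16.28): V ← 16.28 m/s
adjust_throttle(+255): rpm ← 4101 +255 = 4356
final state: V = 16.28 m/s, rpm = 4356 → n = rpm/60 = 72.600000 rev/s
J = V / (n·D) = 16.28 / (72.600000 × 3.632) = 0.061741
regime bands: climb J<0.5399 | cruise [0.5399, 1.0798) | windmill J≥1.0798
J = 0.0617 → climb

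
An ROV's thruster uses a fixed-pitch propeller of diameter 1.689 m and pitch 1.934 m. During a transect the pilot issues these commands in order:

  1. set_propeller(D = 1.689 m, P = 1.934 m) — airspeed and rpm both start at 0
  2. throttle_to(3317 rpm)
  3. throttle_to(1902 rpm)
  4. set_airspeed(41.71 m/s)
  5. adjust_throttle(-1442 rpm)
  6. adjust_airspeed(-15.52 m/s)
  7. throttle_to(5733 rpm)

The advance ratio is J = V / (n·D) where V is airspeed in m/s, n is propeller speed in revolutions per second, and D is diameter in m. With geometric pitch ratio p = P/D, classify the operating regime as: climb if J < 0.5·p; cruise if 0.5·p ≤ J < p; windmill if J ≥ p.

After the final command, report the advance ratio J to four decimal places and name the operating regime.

set_propeller: D = 1.689 m, P = 1.934 m (p = P/D = 1.145056); state ← (V=0, rpm=0)
throttle_to(3317): rpm ← 3317
throttle_to(1902): rpm ← 1902
set_airspeed(41.71): V ← 41.71 m/s
adjust_throttle(-1442): rpm ← 1902 -1442 = 460
adjust_airspeed(-15.52): V ← 41.71 -15.52 = 26.19 m/s
throttle_to(5733): rpm ← 5733
final state: V = 26.19 m/s, rpm = 5733 → n = rpm/60 = 95.550000 rev/s
J = V / (n·D) = 26.19 / (95.550000 × 1.689) = 0.162284
regime bands: climb J<0.5725 | cruise [0.5725, 1.1451) | windmill J≥1.1451
J = 0.1623 → climb

J = 0.1623, regime = climb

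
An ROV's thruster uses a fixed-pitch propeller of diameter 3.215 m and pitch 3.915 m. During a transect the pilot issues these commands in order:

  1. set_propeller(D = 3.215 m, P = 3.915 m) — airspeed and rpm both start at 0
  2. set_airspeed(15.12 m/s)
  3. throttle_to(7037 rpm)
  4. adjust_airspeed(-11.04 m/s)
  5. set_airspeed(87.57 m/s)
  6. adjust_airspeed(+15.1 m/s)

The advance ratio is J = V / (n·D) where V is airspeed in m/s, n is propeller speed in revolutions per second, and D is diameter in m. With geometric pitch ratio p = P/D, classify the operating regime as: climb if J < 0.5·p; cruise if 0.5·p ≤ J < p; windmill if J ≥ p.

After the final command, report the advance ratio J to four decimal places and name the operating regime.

set_propeller: D = 3.215 m, P = 3.915 m (p = P/D = 1.217729); state ← (V=0, rpm=0)
set_airspeed(15.12): V ← 15.12 m/s
throttle_to(7037): rpm ← 7037
adjust_airspeed(-11.04): V ← 15.12 -11.04 = 4.08 m/s
set_airspeed(87.57): V ← 87.57 m/s
adjust_airspeed(+15.1): V ← 87.57 +15.1 = 102.67 m/s
final state: V = 102.67 m/s, rpm = 7037 → n = rpm/60 = 117.283333 rev/s
J = V / (n·D) = 102.67 / (117.283333 × 3.215) = 0.272287
regime bands: climb J<0.6089 | cruise [0.6089, 1.2177) | windmill J≥1.2177
J = 0.2723 → climb

J = 0.2723, regime = climb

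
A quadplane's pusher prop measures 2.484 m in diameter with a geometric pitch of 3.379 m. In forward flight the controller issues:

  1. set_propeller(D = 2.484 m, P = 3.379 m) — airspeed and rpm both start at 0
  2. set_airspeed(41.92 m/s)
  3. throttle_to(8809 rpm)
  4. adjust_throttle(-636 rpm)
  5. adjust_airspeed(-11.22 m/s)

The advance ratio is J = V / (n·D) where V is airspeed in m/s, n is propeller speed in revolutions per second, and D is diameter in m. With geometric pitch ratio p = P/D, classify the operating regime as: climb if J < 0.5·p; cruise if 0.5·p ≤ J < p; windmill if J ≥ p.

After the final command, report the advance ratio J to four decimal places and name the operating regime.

J = 0.0907, regime = climb

set_propeller: D = 2.484 m, P = 3.379 m (p = P/D = 1.360306); state ← (V=0, rpm=0)
set_airspeed(41.92): V ← 41.92 m/s
throttle_to(8809): rpm ← 8809
adjust_throttle(-636): rpm ← 8809 -636 = 8173
adjust_airspeed(-11.22): V ← 41.92 -11.22 = 30.7 m/s
final state: V = 30.7 m/s, rpm = 8173 → n = rpm/60 = 136.216667 rev/s
J = V / (n·D) = 30.7 / (136.216667 × 2.484) = 0.090731
regime bands: climb J<0.6802 | cruise [0.6802, 1.3603) | windmill J≥1.3603
J = 0.0907 → climb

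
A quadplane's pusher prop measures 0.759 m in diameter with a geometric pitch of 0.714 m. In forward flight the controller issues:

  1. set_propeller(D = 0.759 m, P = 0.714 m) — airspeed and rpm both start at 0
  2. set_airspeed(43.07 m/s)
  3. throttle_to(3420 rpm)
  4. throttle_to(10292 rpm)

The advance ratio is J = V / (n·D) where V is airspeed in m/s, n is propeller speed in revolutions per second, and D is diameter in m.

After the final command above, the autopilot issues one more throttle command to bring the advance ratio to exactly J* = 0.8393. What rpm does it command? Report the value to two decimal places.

set_propeller: D = 0.759 m, P = 0.714 m (p = P/D = 0.940711); state ← (V=0, rpm=0)
set_airspeed(43.07): V ← 43.07 m/s
throttle_to(3420): rpm ← 3420
throttle_to(10292): rpm ← 10292
final state: V = 43.07 m/s, rpm = 10292 → n = rpm/60 = 171.533333 rev/s
target J* = 0.8393; solve J* = V/(n·D) for n: n = V/(J*·D) = 43.07/(0.8393 × 0.759) = 67.610769 rev/s
rpm = 60·n = 4056.646113

rpm = 4056.65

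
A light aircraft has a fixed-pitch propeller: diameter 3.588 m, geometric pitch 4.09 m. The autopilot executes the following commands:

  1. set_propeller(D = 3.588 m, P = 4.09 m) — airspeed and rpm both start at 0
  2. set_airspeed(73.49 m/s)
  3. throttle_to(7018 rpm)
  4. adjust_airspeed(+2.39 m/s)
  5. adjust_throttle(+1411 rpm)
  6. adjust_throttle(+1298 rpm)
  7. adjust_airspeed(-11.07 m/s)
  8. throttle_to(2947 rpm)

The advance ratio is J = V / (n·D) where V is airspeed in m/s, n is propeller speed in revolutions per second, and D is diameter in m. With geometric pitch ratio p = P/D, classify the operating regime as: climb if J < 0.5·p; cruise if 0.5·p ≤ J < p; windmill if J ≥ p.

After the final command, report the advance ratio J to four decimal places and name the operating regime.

J = 0.3678, regime = climb

set_propeller: D = 3.588 m, P = 4.09 m (p = P/D = 1.139911); state ← (V=0, rpm=0)
set_airspeed(73.49): V ← 73.49 m/s
throttle_to(7018): rpm ← 7018
adjust_airspeed(+2.39): V ← 73.49 +2.39 = 75.88 m/s
adjust_throttle(+1411): rpm ← 7018 +1411 = 8429
adjust_throttle(+1298): rpm ← 8429 +1298 = 9727
adjust_airspeed(-11.07): V ← 75.88 -11.07 = 64.81 m/s
throttle_to(2947): rpm ← 2947
final state: V = 64.81 m/s, rpm = 2947 → n = rpm/60 = 49.116667 rev/s
J = V / (n·D) = 64.81 / (49.116667 × 3.588) = 0.367757
regime bands: climb J<0.5700 | cruise [0.5700, 1.1399) | windmill J≥1.1399
J = 0.3678 → climb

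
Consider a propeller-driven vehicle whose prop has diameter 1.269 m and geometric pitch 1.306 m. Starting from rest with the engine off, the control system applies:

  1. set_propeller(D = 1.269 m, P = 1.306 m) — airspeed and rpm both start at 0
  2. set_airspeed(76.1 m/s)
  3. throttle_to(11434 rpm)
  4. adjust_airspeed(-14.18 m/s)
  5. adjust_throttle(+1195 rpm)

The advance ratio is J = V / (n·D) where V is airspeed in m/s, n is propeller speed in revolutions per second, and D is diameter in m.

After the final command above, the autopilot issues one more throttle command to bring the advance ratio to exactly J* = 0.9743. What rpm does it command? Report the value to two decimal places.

rpm = 3004.89

set_propeller: D = 1.269 m, P = 1.306 m (p = P/D = 1.029157); state ← (V=0, rpm=0)
set_airspeed(76.1): V ← 76.1 m/s
throttle_to(11434): rpm ← 11434
adjust_airspeed(-14.18): V ← 76.1 -14.18 = 61.92 m/s
adjust_throttle(+1195): rpm ← 11434 +1195 = 12629
final state: V = 61.92 m/s, rpm = 12629 → n = rpm/60 = 210.483333 rev/s
target J* = 0.9743; solve J* = V/(n·D) for n: n = V/(J*·D) = 61.92/(0.9743 × 1.269) = 50.081419 rev/s
rpm = 60·n = 3004.885122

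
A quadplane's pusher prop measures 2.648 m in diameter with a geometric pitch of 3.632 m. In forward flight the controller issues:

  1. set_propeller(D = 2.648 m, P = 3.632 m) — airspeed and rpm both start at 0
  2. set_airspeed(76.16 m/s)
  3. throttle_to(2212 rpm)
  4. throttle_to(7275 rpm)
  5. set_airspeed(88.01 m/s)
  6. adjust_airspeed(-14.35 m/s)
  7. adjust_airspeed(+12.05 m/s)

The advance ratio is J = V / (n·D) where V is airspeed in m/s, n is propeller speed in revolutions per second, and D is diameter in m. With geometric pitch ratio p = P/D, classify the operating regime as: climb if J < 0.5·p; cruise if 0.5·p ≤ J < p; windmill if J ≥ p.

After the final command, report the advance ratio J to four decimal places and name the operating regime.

set_propeller: D = 2.648 m, P = 3.632 m (p = P/D = 1.371601); state ← (V=0, rpm=0)
set_airspeed(76.16): V ← 76.16 m/s
throttle_to(2212): rpm ← 2212
throttle_to(7275): rpm ← 7275
set_airspeed(88.01): V ← 88.01 m/s
adjust_airspeed(-14.35): V ← 88.01 -14.35 = 73.66 m/s
adjust_airspeed(+12.05): V ← 73.66 +12.05 = 85.71 m/s
final state: V = 85.71 m/s, rpm = 7275 → n = rpm/60 = 121.250000 rev/s
J = V / (n·D) = 85.71 / (121.250000 × 2.648) = 0.266951
regime bands: climb J<0.6858 | cruise [0.6858, 1.3716) | windmill J≥1.3716
J = 0.2670 → climb

J = 0.2670, regime = climb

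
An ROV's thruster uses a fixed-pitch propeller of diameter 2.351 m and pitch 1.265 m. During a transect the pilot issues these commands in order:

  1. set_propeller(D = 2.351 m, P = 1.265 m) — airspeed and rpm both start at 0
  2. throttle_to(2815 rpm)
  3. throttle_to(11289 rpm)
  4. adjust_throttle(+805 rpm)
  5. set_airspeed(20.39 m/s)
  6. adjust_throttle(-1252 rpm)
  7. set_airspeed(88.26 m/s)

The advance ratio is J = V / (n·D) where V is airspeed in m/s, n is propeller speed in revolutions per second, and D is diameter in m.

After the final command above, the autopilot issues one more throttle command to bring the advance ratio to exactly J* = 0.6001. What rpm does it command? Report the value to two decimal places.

set_propeller: D = 2.351 m, P = 1.265 m (p = P/D = 0.538069); state ← (V=0, rpm=0)
throttle_to(2815): rpm ← 2815
throttle_to(11289): rpm ← 11289
adjust_throttle(+805): rpm ← 11289 +805 = 12094
set_airspeed(20.39): V ← 20.39 m/s
adjust_throttle(-1252): rpm ← 12094 -1252 = 10842
set_airspeed(88.26): V ← 88.26 m/s
final state: V = 88.26 m/s, rpm = 10842 → n = rpm/60 = 180.700000 rev/s
target J* = 0.6001; solve J* = V/(n·D) for n: n = V/(J*·D) = 88.26/(0.6001 × 2.351) = 62.558693 rev/s
rpm = 60·n = 3753.521584

rpm = 3753.52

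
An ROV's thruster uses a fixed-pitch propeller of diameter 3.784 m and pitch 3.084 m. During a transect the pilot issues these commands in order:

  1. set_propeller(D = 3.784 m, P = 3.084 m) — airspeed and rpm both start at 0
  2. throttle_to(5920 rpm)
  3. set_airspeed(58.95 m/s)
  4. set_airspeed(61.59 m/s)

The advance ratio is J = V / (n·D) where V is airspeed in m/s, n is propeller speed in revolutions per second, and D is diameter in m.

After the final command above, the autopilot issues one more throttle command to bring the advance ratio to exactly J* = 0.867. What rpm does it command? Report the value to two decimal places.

rpm = 1126.40

set_propeller: D = 3.784 m, P = 3.084 m (p = P/D = 0.815011); state ← (V=0, rpm=0)
throttle_to(5920): rpm ← 5920
set_airspeed(58.95): V ← 58.95 m/s
set_airspeed(61.59): V ← 61.59 m/s
final state: V = 61.59 m/s, rpm = 5920 → n = rpm/60 = 98.666667 rev/s
target J* = 0.867; solve J* = V/(n·D) for n: n = V/(J*·D) = 61.59/(0.867 × 3.784) = 18.773272 rev/s
rpm = 60·n = 1126.396336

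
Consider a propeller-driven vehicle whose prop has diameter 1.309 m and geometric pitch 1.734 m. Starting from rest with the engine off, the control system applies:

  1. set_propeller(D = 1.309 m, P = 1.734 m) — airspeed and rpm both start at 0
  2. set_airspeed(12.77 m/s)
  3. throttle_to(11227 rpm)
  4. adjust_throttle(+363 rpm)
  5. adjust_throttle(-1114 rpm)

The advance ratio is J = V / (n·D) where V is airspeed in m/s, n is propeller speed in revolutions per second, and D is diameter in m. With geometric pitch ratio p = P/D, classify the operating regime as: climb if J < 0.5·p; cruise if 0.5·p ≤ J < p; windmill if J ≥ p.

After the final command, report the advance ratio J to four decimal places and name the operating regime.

J = 0.0559, regime = climb

set_propeller: D = 1.309 m, P = 1.734 m (p = P/D = 1.324675); state ← (V=0, rpm=0)
set_airspeed(12.77): V ← 12.77 m/s
throttle_to(11227): rpm ← 11227
adjust_throttle(+363): rpm ← 11227 +363 = 11590
adjust_throttle(-1114): rpm ← 11590 -1114 = 10476
final state: V = 12.77 m/s, rpm = 10476 → n = rpm/60 = 174.600000 rev/s
J = V / (n·D) = 12.77 / (174.600000 × 1.309) = 0.055874
regime bands: climb J<0.6623 | cruise [0.6623, 1.3247) | windmill J≥1.3247
J = 0.0559 → climb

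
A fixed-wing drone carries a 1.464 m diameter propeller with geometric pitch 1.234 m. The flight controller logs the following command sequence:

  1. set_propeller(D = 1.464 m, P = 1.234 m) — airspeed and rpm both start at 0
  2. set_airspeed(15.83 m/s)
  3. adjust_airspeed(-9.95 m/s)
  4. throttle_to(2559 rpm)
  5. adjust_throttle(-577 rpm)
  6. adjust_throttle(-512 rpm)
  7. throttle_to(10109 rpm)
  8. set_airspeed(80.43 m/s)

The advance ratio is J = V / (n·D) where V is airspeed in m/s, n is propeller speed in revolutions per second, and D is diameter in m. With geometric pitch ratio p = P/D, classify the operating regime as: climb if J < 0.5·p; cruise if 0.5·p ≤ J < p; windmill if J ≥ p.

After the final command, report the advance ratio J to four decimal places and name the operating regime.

J = 0.3261, regime = climb

set_propeller: D = 1.464 m, P = 1.234 m (p = P/D = 0.842896); state ← (V=0, rpm=0)
set_airspeed(15.83): V ← 15.83 m/s
adjust_airspeed(-9.95): V ← 15.83 -9.95 = 5.88 m/s
throttle_to(2559): rpm ← 2559
adjust_throttle(-577): rpm ← 2559 -577 = 1982
adjust_throttle(-512): rpm ← 1982 -512 = 1470
throttle_to(10109): rpm ← 10109
set_airspeed(80.43): V ← 80.43 m/s
final state: V = 80.43 m/s, rpm = 10109 → n = rpm/60 = 168.483333 rev/s
J = V / (n·D) = 80.43 / (168.483333 × 1.464) = 0.326077
regime bands: climb J<0.4214 | cruise [0.4214, 0.8429) | windmill J≥0.8429
J = 0.3261 → climb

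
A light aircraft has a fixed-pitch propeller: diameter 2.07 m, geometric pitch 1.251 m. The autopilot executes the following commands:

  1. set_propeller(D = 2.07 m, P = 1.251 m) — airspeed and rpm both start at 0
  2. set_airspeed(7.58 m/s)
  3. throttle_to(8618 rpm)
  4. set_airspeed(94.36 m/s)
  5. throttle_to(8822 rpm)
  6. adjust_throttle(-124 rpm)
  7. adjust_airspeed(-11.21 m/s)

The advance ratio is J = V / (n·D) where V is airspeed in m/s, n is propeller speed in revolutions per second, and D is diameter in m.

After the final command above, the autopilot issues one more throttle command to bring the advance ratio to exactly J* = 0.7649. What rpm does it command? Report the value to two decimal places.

rpm = 3150.93

set_propeller: D = 2.07 m, P = 1.251 m (p = P/D = 0.604348); state ← (V=0, rpm=0)
set_airspeed(7.58): V ← 7.58 m/s
throttle_to(8618): rpm ← 8618
set_airspeed(94.36): V ← 94.36 m/s
throttle_to(8822): rpm ← 8822
adjust_throttle(-124): rpm ← 8822 -124 = 8698
adjust_airspeed(-11.21): V ← 94.36 -11.21 = 83.15 m/s
final state: V = 83.15 m/s, rpm = 8698 → n = rpm/60 = 144.966667 rev/s
target J* = 0.7649; solve J* = V/(n·D) for n: n = V/(J*·D) = 83.15/(0.7649 × 2.07) = 52.515469 rev/s
rpm = 60·n = 3150.928131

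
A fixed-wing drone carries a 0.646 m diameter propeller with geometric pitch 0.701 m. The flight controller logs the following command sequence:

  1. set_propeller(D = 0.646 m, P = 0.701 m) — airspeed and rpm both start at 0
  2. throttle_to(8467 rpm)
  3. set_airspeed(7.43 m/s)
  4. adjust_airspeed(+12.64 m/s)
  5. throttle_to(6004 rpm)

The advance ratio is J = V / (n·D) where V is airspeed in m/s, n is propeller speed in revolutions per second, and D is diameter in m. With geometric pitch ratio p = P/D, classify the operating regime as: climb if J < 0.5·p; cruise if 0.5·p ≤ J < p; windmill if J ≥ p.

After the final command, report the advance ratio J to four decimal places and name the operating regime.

set_propeller: D = 0.646 m, P = 0.701 m (p = P/D = 1.085139); state ← (V=0, rpm=0)
throttle_to(8467): rpm ← 8467
set_airspeed(7.43): V ← 7.43 m/s
adjust_airspeed(+12.64): V ← 7.43 +12.64 = 20.07 m/s
throttle_to(6004): rpm ← 6004
final state: V = 20.07 m/s, rpm = 6004 → n = rpm/60 = 100.066667 rev/s
J = V / (n·D) = 20.07 / (100.066667 × 0.646) = 0.310474
regime bands: climb J<0.5426 | cruise [0.5426, 1.0851) | windmill J≥1.0851
J = 0.3105 → climb

J = 0.3105, regime = climb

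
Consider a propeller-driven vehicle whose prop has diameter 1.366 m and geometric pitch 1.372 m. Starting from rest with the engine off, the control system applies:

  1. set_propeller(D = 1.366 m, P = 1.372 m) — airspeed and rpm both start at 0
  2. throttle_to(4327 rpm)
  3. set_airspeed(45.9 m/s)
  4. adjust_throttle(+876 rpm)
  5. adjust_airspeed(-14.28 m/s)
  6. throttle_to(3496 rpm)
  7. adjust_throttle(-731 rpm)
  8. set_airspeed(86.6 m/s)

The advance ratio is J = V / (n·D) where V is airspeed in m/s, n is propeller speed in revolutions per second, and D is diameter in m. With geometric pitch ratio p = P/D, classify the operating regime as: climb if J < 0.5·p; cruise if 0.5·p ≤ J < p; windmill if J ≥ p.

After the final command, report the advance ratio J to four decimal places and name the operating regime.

set_propeller: D = 1.366 m, P = 1.372 m (p = P/D = 1.004392); state ← (V=0, rpm=0)
throttle_to(4327): rpm ← 4327
set_airspeed(45.9): V ← 45.9 m/s
adjust_throttle(+876): rpm ← 4327 +876 = 5203
adjust_airspeed(-14.28): V ← 45.9 -14.28 = 31.62 m/s
throttle_to(3496): rpm ← 3496
adjust_throttle(-731): rpm ← 3496 -731 = 2765
set_airspeed(86.6): V ← 86.6 m/s
final state: V = 86.6 m/s, rpm = 2765 → n = rpm/60 = 46.083333 rev/s
J = V / (n·D) = 86.6 / (46.083333 × 1.366) = 1.375699
regime bands: climb J<0.5022 | cruise [0.5022, 1.0044) | windmill J≥1.0044
J = 1.3757 → windmill

J = 1.3757, regime = windmill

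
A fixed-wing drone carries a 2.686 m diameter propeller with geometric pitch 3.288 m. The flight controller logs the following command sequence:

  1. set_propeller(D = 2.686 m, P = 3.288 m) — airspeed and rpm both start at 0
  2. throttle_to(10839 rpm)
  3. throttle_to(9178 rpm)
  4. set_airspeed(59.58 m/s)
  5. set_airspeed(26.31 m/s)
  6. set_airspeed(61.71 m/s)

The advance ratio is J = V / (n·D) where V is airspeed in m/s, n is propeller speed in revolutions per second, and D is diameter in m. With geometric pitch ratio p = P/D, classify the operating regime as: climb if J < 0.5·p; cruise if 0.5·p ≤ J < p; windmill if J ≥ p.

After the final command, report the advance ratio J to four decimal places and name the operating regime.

set_propeller: D = 2.686 m, P = 3.288 m (p = P/D = 1.224125); state ← (V=0, rpm=0)
throttle_to(10839): rpm ← 10839
throttle_to(9178): rpm ← 9178
set_airspeed(59.58): V ← 59.58 m/s
set_airspeed(26.31): V ← 26.31 m/s
set_airspeed(61.71): V ← 61.71 m/s
final state: V = 61.71 m/s, rpm = 9178 → n = rpm/60 = 152.966667 rev/s
J = V / (n·D) = 61.71 / (152.966667 × 2.686) = 0.150194
regime bands: climb J<0.6121 | cruise [0.6121, 1.2241) | windmill J≥1.2241
J = 0.1502 → climb

J = 0.1502, regime = climb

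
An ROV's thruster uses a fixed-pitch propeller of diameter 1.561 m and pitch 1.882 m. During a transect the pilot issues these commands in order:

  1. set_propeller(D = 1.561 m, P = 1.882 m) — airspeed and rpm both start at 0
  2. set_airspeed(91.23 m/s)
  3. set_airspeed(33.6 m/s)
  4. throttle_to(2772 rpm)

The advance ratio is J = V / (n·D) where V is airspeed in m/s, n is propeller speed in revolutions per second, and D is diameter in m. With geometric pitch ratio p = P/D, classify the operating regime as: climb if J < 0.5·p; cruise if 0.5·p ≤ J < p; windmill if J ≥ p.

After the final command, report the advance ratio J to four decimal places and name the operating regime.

J = 0.4659, regime = climb

set_propeller: D = 1.561 m, P = 1.882 m (p = P/D = 1.205637); state ← (V=0, rpm=0)
set_airspeed(91.23): V ← 91.23 m/s
set_airspeed(33.6): V ← 33.6 m/s
throttle_to(2772): rpm ← 2772
final state: V = 33.6 m/s, rpm = 2772 → n = rpm/60 = 46.200000 rev/s
J = V / (n·D) = 33.6 / (46.200000 × 1.561) = 0.465902
regime bands: climb J<0.6028 | cruise [0.6028, 1.2056) | windmill J≥1.2056
J = 0.4659 → climb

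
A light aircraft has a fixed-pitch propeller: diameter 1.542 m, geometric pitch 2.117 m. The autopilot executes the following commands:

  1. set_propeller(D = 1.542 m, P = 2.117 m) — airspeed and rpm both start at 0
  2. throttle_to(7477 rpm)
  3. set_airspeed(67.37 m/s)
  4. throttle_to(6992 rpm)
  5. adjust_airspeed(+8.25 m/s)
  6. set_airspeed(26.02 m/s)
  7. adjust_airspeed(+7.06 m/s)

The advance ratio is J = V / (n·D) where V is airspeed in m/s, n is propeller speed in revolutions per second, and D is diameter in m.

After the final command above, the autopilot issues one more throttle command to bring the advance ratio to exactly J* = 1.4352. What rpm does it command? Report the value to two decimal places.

rpm = 896.85

set_propeller: D = 1.542 m, P = 2.117 m (p = P/D = 1.372892); state ← (V=0, rpm=0)
throttle_to(7477): rpm ← 7477
set_airspeed(67.37): V ← 67.37 m/s
throttle_to(6992): rpm ← 6992
adjust_airspeed(+8.25): V ← 67.37 +8.25 = 75.62 m/s
set_airspeed(26.02): V ← 26.02 m/s
adjust_airspeed(+7.06): V ← 26.02 +7.06 = 33.08 m/s
final state: V = 33.08 m/s, rpm = 6992 → n = rpm/60 = 116.533333 rev/s
target J* = 1.4352; solve J* = V/(n·D) for n: n = V/(J*·D) = 33.08/(1.4352 × 1.542) = 14.947505 rev/s
rpm = 60·n = 896.850288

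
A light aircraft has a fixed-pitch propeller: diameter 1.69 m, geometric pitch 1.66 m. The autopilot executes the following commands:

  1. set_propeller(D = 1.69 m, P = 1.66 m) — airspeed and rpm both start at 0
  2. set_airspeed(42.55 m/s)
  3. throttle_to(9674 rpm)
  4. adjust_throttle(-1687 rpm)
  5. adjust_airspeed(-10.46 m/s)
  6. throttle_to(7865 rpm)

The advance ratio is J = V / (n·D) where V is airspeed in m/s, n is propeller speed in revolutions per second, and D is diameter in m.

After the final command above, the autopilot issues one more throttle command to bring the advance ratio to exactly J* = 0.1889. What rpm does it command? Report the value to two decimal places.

rpm = 6031.18

set_propeller: D = 1.69 m, P = 1.66 m (p = P/D = 0.982249); state ← (V=0, rpm=0)
set_airspeed(42.55): V ← 42.55 m/s
throttle_to(9674): rpm ← 9674
adjust_throttle(-1687): rpm ← 9674 -1687 = 7987
adjust_airspeed(-10.46): V ← 42.55 -10.46 = 32.09 m/s
throttle_to(7865): rpm ← 7865
final state: V = 32.09 m/s, rpm = 7865 → n = rpm/60 = 131.083333 rev/s
target J* = 0.1889; solve J* = V/(n·D) for n: n = V/(J*·D) = 32.09/(0.1889 × 1.69) = 100.519670 rev/s
rpm = 60·n = 6031.180206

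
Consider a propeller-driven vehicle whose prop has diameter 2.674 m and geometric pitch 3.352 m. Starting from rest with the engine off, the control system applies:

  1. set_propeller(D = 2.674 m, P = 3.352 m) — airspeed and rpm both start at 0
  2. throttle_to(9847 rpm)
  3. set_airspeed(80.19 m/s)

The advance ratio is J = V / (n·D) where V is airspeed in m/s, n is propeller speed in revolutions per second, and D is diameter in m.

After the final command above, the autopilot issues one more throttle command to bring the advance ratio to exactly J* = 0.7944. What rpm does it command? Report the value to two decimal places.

set_propeller: D = 2.674 m, P = 3.352 m (p = P/D = 1.253553); state ← (V=0, rpm=0)
throttle_to(9847): rpm ← 9847
set_airspeed(80.19): V ← 80.19 m/s
final state: V = 80.19 m/s, rpm = 9847 → n = rpm/60 = 164.116667 rev/s
target J* = 0.7944; solve J* = V/(n·D) for n: n = V/(J*·D) = 80.19/(0.7944 × 2.674) = 37.750228 rev/s
rpm = 60·n = 2265.013660

rpm = 2265.01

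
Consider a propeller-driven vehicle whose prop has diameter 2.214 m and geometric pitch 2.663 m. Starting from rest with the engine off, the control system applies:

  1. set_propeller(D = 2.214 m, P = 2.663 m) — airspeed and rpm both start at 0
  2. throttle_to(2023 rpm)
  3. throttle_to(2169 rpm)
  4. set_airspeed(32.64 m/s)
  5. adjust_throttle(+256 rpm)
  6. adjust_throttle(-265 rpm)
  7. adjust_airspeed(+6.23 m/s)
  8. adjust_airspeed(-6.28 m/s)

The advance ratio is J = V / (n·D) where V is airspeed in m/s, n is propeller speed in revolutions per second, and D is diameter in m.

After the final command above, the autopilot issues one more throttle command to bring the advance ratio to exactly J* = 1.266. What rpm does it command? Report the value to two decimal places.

set_propeller: D = 2.214 m, P = 2.663 m (p = P/D = 1.202800); state ← (V=0, rpm=0)
throttle_to(2023): rpm ← 2023
throttle_to(2169): rpm ← 2169
set_airspeed(32.64): V ← 32.64 m/s
adjust_throttle(+256): rpm ← 2169 +256 = 2425
adjust_throttle(-265): rpm ← 2425 -265 = 2160
adjust_airspeed(+6.23): V ← 32.64 +6.23 = 38.87 m/s
adjust_airspeed(-6.28): V ← 38.87 -6.28 = 32.59 m/s
final state: V = 32.59 m/s, rpm = 2160 → n = rpm/60 = 36.000000 rev/s
target J* = 1.266; solve J* = V/(n·D) for n: n = V/(J*·D) = 32.59/(1.266 × 2.214) = 11.627144 rev/s
rpm = 60·n = 697.628619

rpm = 697.63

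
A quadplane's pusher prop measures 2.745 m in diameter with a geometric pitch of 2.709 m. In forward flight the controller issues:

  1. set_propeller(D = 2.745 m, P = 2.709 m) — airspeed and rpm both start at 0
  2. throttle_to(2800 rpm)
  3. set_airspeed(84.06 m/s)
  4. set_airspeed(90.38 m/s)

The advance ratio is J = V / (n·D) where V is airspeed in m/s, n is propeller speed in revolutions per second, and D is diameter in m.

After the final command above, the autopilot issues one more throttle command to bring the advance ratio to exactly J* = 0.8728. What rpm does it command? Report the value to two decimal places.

rpm = 2263.43

set_propeller: D = 2.745 m, P = 2.709 m (p = P/D = 0.986885); state ← (V=0, rpm=0)
throttle_to(2800): rpm ← 2800
set_airspeed(84.06): V ← 84.06 m/s
set_airspeed(90.38): V ← 90.38 m/s
final state: V = 90.38 m/s, rpm = 2800 → n = rpm/60 = 46.666667 rev/s
target J* = 0.8728; solve J* = V/(n·D) for n: n = V/(J*·D) = 90.38/(0.8728 × 2.745) = 37.723784 rev/s
rpm = 60·n = 2263.427046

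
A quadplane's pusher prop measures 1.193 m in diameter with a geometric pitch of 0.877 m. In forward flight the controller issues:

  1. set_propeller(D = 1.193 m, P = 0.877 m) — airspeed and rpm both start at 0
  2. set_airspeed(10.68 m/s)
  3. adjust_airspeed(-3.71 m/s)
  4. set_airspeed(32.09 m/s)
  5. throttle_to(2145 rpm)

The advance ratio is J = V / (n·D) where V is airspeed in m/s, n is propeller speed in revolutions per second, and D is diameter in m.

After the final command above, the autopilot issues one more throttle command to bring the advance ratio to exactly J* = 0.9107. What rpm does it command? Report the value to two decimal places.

set_propeller: D = 1.193 m, P = 0.877 m (p = P/D = 0.735122); state ← (V=0, rpm=0)
set_airspeed(10.68): V ← 10.68 m/s
adjust_airspeed(-3.71): V ← 10.68 -3.71 = 6.97 m/s
set_airspeed(32.09): V ← 32.09 m/s
throttle_to(2145): rpm ← 2145
final state: V = 32.09 m/s, rpm = 2145 → n = rpm/60 = 35.750000 rev/s
target J* = 0.9107; solve J* = V/(n·D) for n: n = V/(J*·D) = 32.09/(0.9107 × 1.193) = 29.536154 rev/s
rpm = 60·n = 1772.169212

rpm = 1772.17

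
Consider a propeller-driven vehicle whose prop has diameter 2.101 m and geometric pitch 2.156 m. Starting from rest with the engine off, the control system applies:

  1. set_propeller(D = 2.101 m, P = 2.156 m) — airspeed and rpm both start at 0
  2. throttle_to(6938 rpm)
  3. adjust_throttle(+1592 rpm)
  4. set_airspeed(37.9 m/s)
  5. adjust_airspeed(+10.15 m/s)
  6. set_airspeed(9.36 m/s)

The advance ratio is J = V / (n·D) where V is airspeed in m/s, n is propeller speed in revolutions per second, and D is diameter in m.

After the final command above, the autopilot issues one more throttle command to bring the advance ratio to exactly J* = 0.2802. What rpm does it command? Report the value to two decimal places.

rpm = 953.97

set_propeller: D = 2.101 m, P = 2.156 m (p = P/D = 1.026178); state ← (V=0, rpm=0)
throttle_to(6938): rpm ← 6938
adjust_throttle(+1592): rpm ← 6938 +1592 = 8530
set_airspeed(37.9): V ← 37.9 m/s
adjust_airspeed(+10.15): V ← 37.9 +10.15 = 48.05 m/s
set_airspeed(9.36): V ← 9.36 m/s
final state: V = 9.36 m/s, rpm = 8530 → n = rpm/60 = 142.166667 rev/s
target J* = 0.2802; solve J* = V/(n·D) for n: n = V/(J*·D) = 9.36/(0.2802 × 2.101) = 15.899434 rev/s
rpm = 60·n = 953.966042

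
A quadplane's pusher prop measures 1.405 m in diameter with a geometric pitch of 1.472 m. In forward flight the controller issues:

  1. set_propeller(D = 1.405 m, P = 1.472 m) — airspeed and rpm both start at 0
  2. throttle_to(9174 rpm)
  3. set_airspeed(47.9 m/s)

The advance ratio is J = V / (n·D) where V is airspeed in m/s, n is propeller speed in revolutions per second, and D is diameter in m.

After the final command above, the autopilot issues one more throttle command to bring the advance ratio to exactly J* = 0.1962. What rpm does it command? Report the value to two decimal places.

rpm = 10425.85

set_propeller: D = 1.405 m, P = 1.472 m (p = P/D = 1.047687); state ← (V=0, rpm=0)
throttle_to(9174): rpm ← 9174
set_airspeed(47.9): V ← 47.9 m/s
final state: V = 47.9 m/s, rpm = 9174 → n = rpm/60 = 152.900000 rev/s
target J* = 0.1962; solve J* = V/(n·D) for n: n = V/(J*·D) = 47.9/(0.1962 × 1.405) = 173.764152 rev/s
rpm = 60·n = 10425.849141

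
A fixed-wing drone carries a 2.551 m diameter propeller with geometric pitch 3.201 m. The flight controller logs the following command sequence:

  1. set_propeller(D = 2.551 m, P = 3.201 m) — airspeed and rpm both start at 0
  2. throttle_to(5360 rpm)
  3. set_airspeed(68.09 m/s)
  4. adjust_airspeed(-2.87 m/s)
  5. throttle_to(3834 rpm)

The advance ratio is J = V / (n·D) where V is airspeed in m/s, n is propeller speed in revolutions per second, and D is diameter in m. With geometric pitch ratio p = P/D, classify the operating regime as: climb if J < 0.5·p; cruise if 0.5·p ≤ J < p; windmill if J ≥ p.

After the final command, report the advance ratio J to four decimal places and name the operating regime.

set_propeller: D = 2.551 m, P = 3.201 m (p = P/D = 1.254802); state ← (V=0, rpm=0)
throttle_to(5360): rpm ← 5360
set_airspeed(68.09): V ← 68.09 m/s
adjust_airspeed(-2.87): V ← 68.09 -2.87 = 65.22 m/s
throttle_to(3834): rpm ← 3834
final state: V = 65.22 m/s, rpm = 3834 → n = rpm/60 = 63.900000 rev/s
J = V / (n·D) = 65.22 / (63.900000 × 2.551) = 0.400101
regime bands: climb J<0.6274 | cruise [0.6274, 1.2548) | windmill J≥1.2548
J = 0.4001 → climb

J = 0.4001, regime = climb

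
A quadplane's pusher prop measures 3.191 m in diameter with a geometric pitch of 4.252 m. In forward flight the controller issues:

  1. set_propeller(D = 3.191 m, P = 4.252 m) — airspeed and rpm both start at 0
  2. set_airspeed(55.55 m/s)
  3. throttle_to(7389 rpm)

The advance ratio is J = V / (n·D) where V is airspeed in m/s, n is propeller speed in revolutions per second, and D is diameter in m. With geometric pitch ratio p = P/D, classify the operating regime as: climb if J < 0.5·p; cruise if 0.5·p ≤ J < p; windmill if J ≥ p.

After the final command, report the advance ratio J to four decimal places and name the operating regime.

set_propeller: D = 3.191 m, P = 4.252 m (p = P/D = 1.332498); state ← (V=0, rpm=0)
set_airspeed(55.55): V ← 55.55 m/s
throttle_to(7389): rpm ← 7389
final state: V = 55.55 m/s, rpm = 7389 → n = rpm/60 = 123.150000 rev/s
J = V / (n·D) = 55.55 / (123.150000 × 3.191) = 0.141359
regime bands: climb J<0.6662 | cruise [0.6662, 1.3325) | windmill J≥1.3325
J = 0.1414 → climb

J = 0.1414, regime = climb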